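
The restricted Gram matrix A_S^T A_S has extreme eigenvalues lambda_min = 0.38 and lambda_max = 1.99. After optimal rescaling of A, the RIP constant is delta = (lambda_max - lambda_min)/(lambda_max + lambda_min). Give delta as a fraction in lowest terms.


lambda_max - lambda_min = 1.99 - 0.38 = 1.61.
lambda_max + lambda_min = 1.99 + 0.38 = 2.37.
delta = 1.61/2.37 = 161/237.

161/237


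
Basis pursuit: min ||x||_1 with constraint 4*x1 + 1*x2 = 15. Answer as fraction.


Axis intercepts:
  x1 = 15/4, x2 = 0: L1 = 15/4
  x1 = 0, x2 = 15: L1 = 15
x* = (15/4, 0)
||x*||_1 = 15/4.

15/4


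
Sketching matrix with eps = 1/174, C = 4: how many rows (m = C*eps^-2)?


1/eps = 174.
(1/eps)^2 = 30276.
m = 4*30276 = 121104.

121104


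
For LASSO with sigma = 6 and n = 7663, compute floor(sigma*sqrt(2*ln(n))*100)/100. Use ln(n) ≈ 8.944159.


ln(7663) ≈ 8.944159.
2*ln(n) ≈ 17.888318.
sqrt(2*ln(n)) ≈ sqrt(17.888318) ≈ 4.229458.
lambda ≈ 6*4.229458 = 25.376748.
floor(lambda*100)/100 = 25.37.

25.37


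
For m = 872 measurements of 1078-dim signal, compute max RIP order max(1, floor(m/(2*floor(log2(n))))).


floor(log2(1078)) = 10.
2*10 = 20.
m/(2*floor(log2(n))) = 872/20 ≈ 43.6.
floor = 43.
k = max(1, 43) = 43.

43


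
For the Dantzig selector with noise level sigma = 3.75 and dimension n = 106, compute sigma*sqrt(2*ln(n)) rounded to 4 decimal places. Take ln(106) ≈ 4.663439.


ln(106) ≈ 4.663439.
2*ln(n) ≈ 9.326878.
sqrt(2*ln(n)) ≈ sqrt(9.326878) ≈ 3.053994.
threshold ≈ 3.75*3.053994 = 11.4524775 ≈ 11.4525.

11.4525


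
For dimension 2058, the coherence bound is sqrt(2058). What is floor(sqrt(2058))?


45^2 = 2025 <= 2058 < 2116 = 46^2, so 45 <= sqrt(2058) < 46.
floor(sqrt(2058)) = 45.

45


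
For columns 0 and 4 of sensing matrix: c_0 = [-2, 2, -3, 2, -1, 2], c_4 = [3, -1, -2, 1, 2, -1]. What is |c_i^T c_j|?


Inner product: -2*3 + 2*-1 + -3*-2 + 2*1 + -1*2 + 2*-1
Products: [-6, -2, 6, 2, -2, -2]
Sum = -4.
|dot| = 4.

4


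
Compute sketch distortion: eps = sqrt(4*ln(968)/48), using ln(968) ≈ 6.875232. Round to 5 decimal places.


ln(968) ≈ 6.875232.
4*ln(N)/m ≈ 4*6.875232/48 ≈ 0.572936.
eps = sqrt(0.572936) ≈ 0.7569254 ≈ 0.75693.

0.75693


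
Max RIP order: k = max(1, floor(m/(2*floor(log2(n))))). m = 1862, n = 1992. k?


floor(log2(1992)) = 10.
2*10 = 20.
m/(2*floor(log2(n))) = 1862/20 ≈ 93.1.
floor = 93.
k = max(1, 93) = 93.

93


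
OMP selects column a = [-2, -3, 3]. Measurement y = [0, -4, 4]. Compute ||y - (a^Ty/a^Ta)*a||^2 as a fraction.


a^T a = 22.
a^T y = 24.
coeff = 24/22 = 12/11.
||r||^2 = 64/11.

64/11


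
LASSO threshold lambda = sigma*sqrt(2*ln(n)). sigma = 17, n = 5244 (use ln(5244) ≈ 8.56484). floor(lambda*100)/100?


ln(5244) ≈ 8.56484.
2*ln(n) ≈ 17.12968.
sqrt(2*ln(n)) ≈ sqrt(17.12968) ≈ 4.138802.
lambda ≈ 17*4.138802 = 70.359634.
floor(lambda*100)/100 = 70.35.

70.35


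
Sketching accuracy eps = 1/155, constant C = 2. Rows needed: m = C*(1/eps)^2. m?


1/eps = 155.
(1/eps)^2 = 24025.
m = 2*24025 = 48050.

48050


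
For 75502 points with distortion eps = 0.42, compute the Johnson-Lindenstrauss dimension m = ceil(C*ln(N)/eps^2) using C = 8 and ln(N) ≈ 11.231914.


ln(75502) ≈ 11.231914.
eps^2 = 0.42^2 = 0.1764.
C*ln(N)/eps^2 ≈ 8*11.231914/0.1764 ≈ 509.3839.
m = ceil(509.3839) = 510.

510


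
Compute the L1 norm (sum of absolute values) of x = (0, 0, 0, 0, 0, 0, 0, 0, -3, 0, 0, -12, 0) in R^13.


Non-zero entries: [(8, -3), (11, -12)]
Absolute values: [3, 12]
||x||_1 = sum = 15.

15


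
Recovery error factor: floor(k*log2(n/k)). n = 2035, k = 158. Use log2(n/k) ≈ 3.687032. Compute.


log2(n/k) = log2(2035/158) ≈ 3.687032.
k*log2(n/k) ≈ 158*3.687032 = 582.551056.
floor(582.551056) = 582.

582


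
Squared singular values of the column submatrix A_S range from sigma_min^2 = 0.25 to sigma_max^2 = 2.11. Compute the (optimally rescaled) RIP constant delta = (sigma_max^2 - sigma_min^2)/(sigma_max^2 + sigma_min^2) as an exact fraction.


lambda_max - lambda_min = 2.11 - 0.25 = 1.86.
lambda_max + lambda_min = 2.11 + 0.25 = 2.36.
delta = 1.86/2.36 = 186/236 = 93/118.

93/118


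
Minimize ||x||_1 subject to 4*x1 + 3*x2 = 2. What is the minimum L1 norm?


Axis intercepts:
  x1 = 1/2, x2 = 0: L1 = 1/2
  x1 = 0, x2 = 2/3: L1 = 2/3
x* = (1/2, 0)
||x*||_1 = 1/2.

1/2


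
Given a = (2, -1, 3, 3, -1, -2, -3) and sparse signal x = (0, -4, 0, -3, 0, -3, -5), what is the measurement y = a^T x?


Non-zero terms: ['-1*-4', '3*-3', '-2*-3', '-3*-5']
Products: [4, -9, 6, 15]
y = sum = 16.

16


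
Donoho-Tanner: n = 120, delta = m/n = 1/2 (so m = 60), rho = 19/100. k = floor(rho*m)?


m = 1/2*120 = 60.
rho = 19/100.
rho*m = 19/100*60 = 11.4.
k = floor(11.4) = 11.

11


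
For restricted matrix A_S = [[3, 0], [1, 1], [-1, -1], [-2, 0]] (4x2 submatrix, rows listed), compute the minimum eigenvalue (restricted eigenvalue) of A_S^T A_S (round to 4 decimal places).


A_S^T A_S = [[15, 2], [2, 2]].
trace = 17.
det = 26.
disc = trace^2 - 4*det = 289 - 4*26 = 185.
sqrt(185) ≈ 13.601471.
lam_min = (17 - sqrt(185))/2 ≈ (17 - 13.601471)/2 = 1.6992645 ≈ 1.6993.

1.6993


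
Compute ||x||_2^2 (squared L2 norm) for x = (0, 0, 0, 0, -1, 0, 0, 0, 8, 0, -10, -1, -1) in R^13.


Non-zero entries: [(4, -1), (8, 8), (10, -10), (11, -1), (12, -1)]
Squares: [1, 64, 100, 1, 1]
||x||_2^2 = sum = 167.

167


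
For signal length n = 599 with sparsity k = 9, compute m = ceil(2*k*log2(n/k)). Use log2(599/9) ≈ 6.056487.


log2(n/k) = log2(599/9) ≈ 6.056487.
2*k*log2(n/k) ≈ 2*9*6.056487 = 109.016766.
m = ceil(109.016766) = 110.

110


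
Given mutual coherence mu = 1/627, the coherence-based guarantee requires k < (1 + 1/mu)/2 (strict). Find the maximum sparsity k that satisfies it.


1/mu = 627.
1 + 1/mu = 628.
(1 + 1/mu)/2 = 314 is an integer and the inequality is strict, so k_max = 314 - 1 = 313.

313


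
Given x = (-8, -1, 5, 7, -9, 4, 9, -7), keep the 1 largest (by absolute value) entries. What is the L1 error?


Sorted |x_i| descending: [9, 9, 8, 7, 7, 5, 4, 1]
Keep top 1: [9]
Tail entries: [9, 8, 7, 7, 5, 4, 1]
L1 error = sum of tail = 41.

41


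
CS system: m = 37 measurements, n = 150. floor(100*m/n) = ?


100*m/n = 100*37/150 ≈ 24.6667.
floor = 24.

24


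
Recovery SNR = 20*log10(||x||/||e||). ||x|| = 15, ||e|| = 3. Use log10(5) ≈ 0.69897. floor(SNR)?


||x||/||e|| = 15/3 = 5.
log10(5) ≈ 0.69897.
20*log10(||x||/||e||) ≈ 20*0.69897 = 13.9794.
floor(13.9794) = 13.

13


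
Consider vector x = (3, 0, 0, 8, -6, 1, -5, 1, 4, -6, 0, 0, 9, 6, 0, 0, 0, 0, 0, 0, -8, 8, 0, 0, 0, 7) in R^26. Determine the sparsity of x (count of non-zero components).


Non-zero positions: [0, 3, 4, 5, 6, 7, 8, 9, 12, 13, 20, 21, 25].
Sparsity = 13.

13


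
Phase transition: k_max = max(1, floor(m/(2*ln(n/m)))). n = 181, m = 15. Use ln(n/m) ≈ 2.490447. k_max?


n/m = 181/15.
ln(n/m) ≈ 2.490447.
2*ln(n/m) ≈ 4.980894.
m/(2*ln(n/m)) ≈ 15/4.980894 ≈ 3.0115.
floor = 3.
k_max = max(1, 3) = 3.

3


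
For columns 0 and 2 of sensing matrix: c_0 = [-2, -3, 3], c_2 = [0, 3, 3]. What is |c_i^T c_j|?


Inner product: -2*0 + -3*3 + 3*3
Products: [0, -9, 9]
Sum = 0.
|dot| = 0.

0


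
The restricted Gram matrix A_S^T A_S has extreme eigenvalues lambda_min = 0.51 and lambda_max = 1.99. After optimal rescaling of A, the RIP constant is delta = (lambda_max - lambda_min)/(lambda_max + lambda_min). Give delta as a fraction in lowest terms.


lambda_max - lambda_min = 1.99 - 0.51 = 1.48.
lambda_max + lambda_min = 1.99 + 0.51 = 2.50.
delta = 1.48/2.50 = 148/250 = 74/125.

74/125


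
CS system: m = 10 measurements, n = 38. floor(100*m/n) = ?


100*m/n = 100*10/38 ≈ 26.3158.
floor = 26.

26


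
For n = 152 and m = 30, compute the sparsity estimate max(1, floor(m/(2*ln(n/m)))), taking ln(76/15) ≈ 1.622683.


n/m = 152/30 = 76/15.
ln(n/m) ≈ 1.622683.
2*ln(n/m) ≈ 3.245366.
m/(2*ln(n/m)) ≈ 30/3.245366 ≈ 9.2439.
floor = 9.
k_max = max(1, 9) = 9.

9


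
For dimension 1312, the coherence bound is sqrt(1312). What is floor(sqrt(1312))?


36^2 = 1296 <= 1312 < 1369 = 37^2, so 36 <= sqrt(1312) < 37.
floor(sqrt(1312)) = 36.

36


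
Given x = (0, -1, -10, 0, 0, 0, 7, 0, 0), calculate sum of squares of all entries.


Non-zero entries: [(1, -1), (2, -10), (6, 7)]
Squares: [1, 100, 49]
||x||_2^2 = sum = 150.

150


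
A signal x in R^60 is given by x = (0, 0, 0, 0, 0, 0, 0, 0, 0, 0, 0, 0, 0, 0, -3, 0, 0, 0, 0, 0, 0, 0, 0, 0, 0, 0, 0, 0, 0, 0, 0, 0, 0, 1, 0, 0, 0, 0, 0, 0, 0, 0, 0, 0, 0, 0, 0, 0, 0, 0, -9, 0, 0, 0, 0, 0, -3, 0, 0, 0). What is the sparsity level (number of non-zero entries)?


Non-zero positions: [14, 33, 50, 56].
Sparsity = 4.

4


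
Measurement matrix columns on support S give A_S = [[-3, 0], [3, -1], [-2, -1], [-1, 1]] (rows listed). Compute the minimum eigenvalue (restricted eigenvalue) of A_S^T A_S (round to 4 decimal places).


A_S^T A_S = [[23, -2], [-2, 3]].
trace = 26.
det = 65.
disc = trace^2 - 4*det = 676 - 4*65 = 416.
sqrt(416) ≈ 20.396078.
lam_min = (26 - sqrt(416))/2 ≈ (26 - 20.396078)/2 = 2.801961 ≈ 2.8020.

2.8020


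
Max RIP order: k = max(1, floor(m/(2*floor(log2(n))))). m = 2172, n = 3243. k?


floor(log2(3243)) = 11.
2*11 = 22.
m/(2*floor(log2(n))) = 2172/22 ≈ 98.7273.
floor = 98.
k = max(1, 98) = 98.

98


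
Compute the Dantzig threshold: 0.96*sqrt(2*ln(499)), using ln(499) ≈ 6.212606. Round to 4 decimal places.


ln(499) ≈ 6.212606.
2*ln(n) ≈ 12.425212.
sqrt(2*ln(n)) ≈ sqrt(12.425212) ≈ 3.524941.
threshold ≈ 0.96*3.524941 = 3.38394336 ≈ 3.3839.

3.3839


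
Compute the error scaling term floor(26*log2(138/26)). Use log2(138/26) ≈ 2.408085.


log2(n/k) = log2(138/26) ≈ 2.408085.
k*log2(n/k) ≈ 26*2.408085 = 62.61021.
floor(62.61021) = 62.

62


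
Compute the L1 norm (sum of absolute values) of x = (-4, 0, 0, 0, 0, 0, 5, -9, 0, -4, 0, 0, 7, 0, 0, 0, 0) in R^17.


Non-zero entries: [(0, -4), (6, 5), (7, -9), (9, -4), (12, 7)]
Absolute values: [4, 5, 9, 4, 7]
||x||_1 = sum = 29.

29


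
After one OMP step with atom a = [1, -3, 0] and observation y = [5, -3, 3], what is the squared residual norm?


a^T a = 10.
a^T y = 14.
coeff = 14/10 = 7/5.
||r||^2 = 117/5.

117/5


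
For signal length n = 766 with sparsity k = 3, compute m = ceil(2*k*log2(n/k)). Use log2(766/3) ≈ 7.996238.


log2(n/k) = log2(766/3) ≈ 7.996238.
2*k*log2(n/k) ≈ 2*3*7.996238 = 47.977428.
m = ceil(47.977428) = 48.

48


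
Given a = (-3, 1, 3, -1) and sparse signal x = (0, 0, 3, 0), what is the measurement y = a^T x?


Non-zero terms: ['3*3']
Products: [9]
y = sum = 9.

9


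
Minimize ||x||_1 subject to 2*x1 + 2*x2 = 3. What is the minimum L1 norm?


Axis intercepts:
  x1 = 3/2, x2 = 0: L1 = 3/2
  x1 = 0, x2 = 3/2: L1 = 3/2
x* = (3/2, 0)
||x*||_1 = 3/2.

3/2


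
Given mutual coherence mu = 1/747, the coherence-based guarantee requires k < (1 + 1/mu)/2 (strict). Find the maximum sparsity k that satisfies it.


1/mu = 747.
1 + 1/mu = 748.
(1 + 1/mu)/2 = 374 is an integer and the inequality is strict, so k_max = 374 - 1 = 373.

373


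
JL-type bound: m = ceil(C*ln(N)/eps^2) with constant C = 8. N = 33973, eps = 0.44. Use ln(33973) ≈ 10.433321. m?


ln(33973) ≈ 10.433321.
eps^2 = 0.44^2 = 0.1936.
C*ln(N)/eps^2 ≈ 8*10.433321/0.1936 ≈ 431.129.
m = ceil(431.129) = 432.

432


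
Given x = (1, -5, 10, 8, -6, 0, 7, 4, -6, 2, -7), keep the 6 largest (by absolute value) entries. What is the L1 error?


Sorted |x_i| descending: [10, 8, 7, 7, 6, 6, 5, 4, 2, 1, 0]
Keep top 6: [10, 8, 7, 7, 6, 6]
Tail entries: [5, 4, 2, 1, 0]
L1 error = sum of tail = 12.

12


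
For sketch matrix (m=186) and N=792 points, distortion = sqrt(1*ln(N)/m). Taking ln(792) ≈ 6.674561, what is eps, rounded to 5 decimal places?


ln(792) ≈ 6.674561.
1*ln(N)/m ≈ 1*6.674561/186 ≈ 0.03588474.
eps = sqrt(0.03588474) ≈ 0.1894327 ≈ 0.18943.

0.18943


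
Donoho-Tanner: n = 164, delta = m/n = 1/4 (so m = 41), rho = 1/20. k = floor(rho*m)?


m = 1/4*164 = 41.
rho = 1/20.
rho*m = 1/20*41 = 2.05.
k = floor(2.05) = 2.

2


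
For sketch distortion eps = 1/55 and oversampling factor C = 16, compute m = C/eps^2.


1/eps = 55.
(1/eps)^2 = 3025.
m = 16*3025 = 48400.

48400


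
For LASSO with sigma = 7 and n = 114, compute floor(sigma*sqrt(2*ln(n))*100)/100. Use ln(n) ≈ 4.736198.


ln(114) ≈ 4.736198.
2*ln(n) ≈ 9.472396.
sqrt(2*ln(n)) ≈ sqrt(9.472396) ≈ 3.077726.
lambda ≈ 7*3.077726 = 21.544082.
floor(lambda*100)/100 = 21.54.

21.54


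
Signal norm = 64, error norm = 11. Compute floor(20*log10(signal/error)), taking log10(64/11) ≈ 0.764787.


||x||/||e|| = 64/11.
log10(64/11) ≈ 0.764787.
20*log10(||x||/||e||) ≈ 20*0.764787 = 15.29574.
floor(15.29574) = 15.

15


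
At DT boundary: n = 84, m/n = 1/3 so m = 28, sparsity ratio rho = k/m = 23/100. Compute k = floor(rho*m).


m = 1/3*84 = 28.
rho = 23/100.
rho*m = 23/100*28 = 6.44.
k = floor(6.44) = 6.

6


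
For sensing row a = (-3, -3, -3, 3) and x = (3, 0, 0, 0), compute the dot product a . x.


Non-zero terms: ['-3*3']
Products: [-9]
y = sum = -9.

-9


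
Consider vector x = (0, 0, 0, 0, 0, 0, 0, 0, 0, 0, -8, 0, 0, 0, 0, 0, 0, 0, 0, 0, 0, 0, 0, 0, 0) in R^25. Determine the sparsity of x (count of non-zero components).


Non-zero positions: [10].
Sparsity = 1.

1


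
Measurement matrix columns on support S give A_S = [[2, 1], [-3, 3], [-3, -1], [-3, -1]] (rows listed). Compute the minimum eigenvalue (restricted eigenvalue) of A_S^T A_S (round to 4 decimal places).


A_S^T A_S = [[31, -1], [-1, 12]].
trace = 43.
det = 371.
disc = trace^2 - 4*det = 1849 - 4*371 = 365.
sqrt(365) ≈ 19.104973.
lam_min = (43 - sqrt(365))/2 ≈ (43 - 19.104973)/2 = 11.9475135 ≈ 11.9475.

11.9475


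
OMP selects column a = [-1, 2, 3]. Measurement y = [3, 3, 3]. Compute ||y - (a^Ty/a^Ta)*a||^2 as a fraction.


a^T a = 14.
a^T y = 12.
coeff = 12/14 = 6/7.
||r||^2 = 117/7.

117/7


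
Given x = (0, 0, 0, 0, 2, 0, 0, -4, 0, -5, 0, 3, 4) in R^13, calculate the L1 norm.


Non-zero entries: [(4, 2), (7, -4), (9, -5), (11, 3), (12, 4)]
Absolute values: [2, 4, 5, 3, 4]
||x||_1 = sum = 18.

18


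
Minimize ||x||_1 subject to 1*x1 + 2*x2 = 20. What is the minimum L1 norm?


Axis intercepts:
  x1 = 20, x2 = 0: L1 = 20
  x1 = 0, x2 = 10: L1 = 10
x* = (0, 10)
||x*||_1 = 10.

10


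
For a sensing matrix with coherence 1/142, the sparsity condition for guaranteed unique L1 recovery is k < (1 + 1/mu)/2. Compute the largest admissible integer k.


1/mu = 142.
1 + 1/mu = 143.
(1 + 1/mu)/2 = 71.5 is not an integer, so k_max = floor(71.5) = 71.

71


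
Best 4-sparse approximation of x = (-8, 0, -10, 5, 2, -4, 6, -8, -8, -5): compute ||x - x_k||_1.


Sorted |x_i| descending: [10, 8, 8, 8, 6, 5, 5, 4, 2, 0]
Keep top 4: [10, 8, 8, 8]
Tail entries: [6, 5, 5, 4, 2, 0]
L1 error = sum of tail = 22.

22


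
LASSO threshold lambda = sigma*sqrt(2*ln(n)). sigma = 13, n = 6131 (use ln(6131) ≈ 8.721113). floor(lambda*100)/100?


ln(6131) ≈ 8.721113.
2*ln(n) ≈ 17.442226.
sqrt(2*ln(n)) ≈ sqrt(17.442226) ≈ 4.176389.
lambda ≈ 13*4.176389 = 54.293057.
floor(lambda*100)/100 = 54.29.

54.29


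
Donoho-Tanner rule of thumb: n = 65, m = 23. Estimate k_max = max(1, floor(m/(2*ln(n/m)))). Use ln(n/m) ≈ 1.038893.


n/m = 65/23.
ln(n/m) ≈ 1.038893.
2*ln(n/m) ≈ 2.077786.
m/(2*ln(n/m)) ≈ 23/2.077786 ≈ 11.0695.
floor = 11.
k_max = max(1, 11) = 11.

11


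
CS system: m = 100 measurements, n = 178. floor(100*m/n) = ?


100*m/n = 100*100/178 ≈ 56.1798.
floor = 56.

56


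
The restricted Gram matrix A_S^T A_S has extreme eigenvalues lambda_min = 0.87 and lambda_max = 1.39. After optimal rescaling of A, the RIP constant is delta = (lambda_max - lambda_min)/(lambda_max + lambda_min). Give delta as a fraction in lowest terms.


lambda_max - lambda_min = 1.39 - 0.87 = 0.52.
lambda_max + lambda_min = 1.39 + 0.87 = 2.26.
delta = 0.52/2.26 = 52/226 = 26/113.

26/113


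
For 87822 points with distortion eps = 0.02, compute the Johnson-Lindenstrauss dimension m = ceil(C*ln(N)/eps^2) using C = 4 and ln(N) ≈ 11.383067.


ln(87822) ≈ 11.383067.
eps^2 = 0.02^2 = 0.0004.
C*ln(N)/eps^2 ≈ 4*11.383067/0.0004 ≈ 113830.67.
m = ceil(113830.67) = 113831.

113831


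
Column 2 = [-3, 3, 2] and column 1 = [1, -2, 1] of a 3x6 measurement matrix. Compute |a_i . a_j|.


Inner product: -3*1 + 3*-2 + 2*1
Products: [-3, -6, 2]
Sum = -7.
|dot| = 7.

7


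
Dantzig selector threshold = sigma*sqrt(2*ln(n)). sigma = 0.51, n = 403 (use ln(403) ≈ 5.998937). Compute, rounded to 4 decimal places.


ln(403) ≈ 5.998937.
2*ln(n) ≈ 11.997874.
sqrt(2*ln(n)) ≈ sqrt(11.997874) ≈ 3.463795.
threshold ≈ 0.51*3.463795 = 1.76653545 ≈ 1.7665.

1.7665


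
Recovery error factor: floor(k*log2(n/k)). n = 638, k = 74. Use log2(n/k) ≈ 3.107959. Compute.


log2(n/k) = log2(638/74) ≈ 3.107959.
k*log2(n/k) ≈ 74*3.107959 = 229.988966.
floor(229.988966) = 229.

229


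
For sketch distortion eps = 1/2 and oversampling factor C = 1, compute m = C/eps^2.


1/eps = 2.
(1/eps)^2 = 4.
m = 1*4 = 4.

4


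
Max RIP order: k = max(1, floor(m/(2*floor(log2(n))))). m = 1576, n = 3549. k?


floor(log2(3549)) = 11.
2*11 = 22.
m/(2*floor(log2(n))) = 1576/22 ≈ 71.6364.
floor = 71.
k = max(1, 71) = 71.

71


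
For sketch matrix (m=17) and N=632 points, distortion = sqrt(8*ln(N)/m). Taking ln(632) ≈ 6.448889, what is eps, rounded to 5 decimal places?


ln(632) ≈ 6.448889.
8*ln(N)/m ≈ 8*6.448889/17 ≈ 3.03477129.
eps = sqrt(3.03477129) ≈ 1.7420595 ≈ 1.74206.

1.74206


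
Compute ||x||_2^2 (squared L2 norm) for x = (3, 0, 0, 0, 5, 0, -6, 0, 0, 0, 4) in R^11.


Non-zero entries: [(0, 3), (4, 5), (6, -6), (10, 4)]
Squares: [9, 25, 36, 16]
||x||_2^2 = sum = 86.

86


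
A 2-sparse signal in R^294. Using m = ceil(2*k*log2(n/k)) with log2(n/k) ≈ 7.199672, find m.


log2(n/k) = log2(294/2) ≈ 7.199672.
2*k*log2(n/k) ≈ 2*2*7.199672 = 28.798688.
m = ceil(28.798688) = 29.

29


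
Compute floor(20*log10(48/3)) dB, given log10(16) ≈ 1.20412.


||x||/||e|| = 48/3 = 16.
log10(16) ≈ 1.20412.
20*log10(||x||/||e||) ≈ 20*1.20412 = 24.0824.
floor(24.0824) = 24.

24


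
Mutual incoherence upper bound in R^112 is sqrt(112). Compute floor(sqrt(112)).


10^2 = 100 <= 112 < 121 = 11^2, so 10 <= sqrt(112) < 11.
floor(sqrt(112)) = 10.

10


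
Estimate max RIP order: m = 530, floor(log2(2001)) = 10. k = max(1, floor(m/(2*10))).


floor(log2(2001)) = 10.
2*10 = 20.
m/(2*floor(log2(n))) = 530/20 ≈ 26.5.
floor = 26.
k = max(1, 26) = 26.

26


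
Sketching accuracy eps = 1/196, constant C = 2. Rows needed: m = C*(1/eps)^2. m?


1/eps = 196.
(1/eps)^2 = 38416.
m = 2*38416 = 76832.

76832


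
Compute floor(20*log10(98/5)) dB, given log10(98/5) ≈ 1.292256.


||x||/||e|| = 98/5.
log10(98/5) ≈ 1.292256.
20*log10(||x||/||e||) ≈ 20*1.292256 = 25.84512.
floor(25.84512) = 25.

25


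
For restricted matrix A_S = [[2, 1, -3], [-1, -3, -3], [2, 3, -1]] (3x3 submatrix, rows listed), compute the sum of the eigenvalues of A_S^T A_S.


Sum of eigenvalues of A_S^T A_S = trace(A_S^T A_S) = sum of squared column norms of A_S.
A_S^T A_S diagonal: [9, 19, 19].
trace = 9 + 19 + 19 = 47.

47


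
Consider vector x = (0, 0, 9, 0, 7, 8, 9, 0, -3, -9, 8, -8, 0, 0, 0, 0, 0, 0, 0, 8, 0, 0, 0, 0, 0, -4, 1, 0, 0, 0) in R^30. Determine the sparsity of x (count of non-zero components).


Non-zero positions: [2, 4, 5, 6, 8, 9, 10, 11, 19, 25, 26].
Sparsity = 11.

11


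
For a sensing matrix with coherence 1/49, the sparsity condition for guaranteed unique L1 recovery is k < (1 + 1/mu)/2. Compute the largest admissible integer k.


1/mu = 49.
1 + 1/mu = 50.
(1 + 1/mu)/2 = 25 is an integer and the inequality is strict, so k_max = 25 - 1 = 24.

24


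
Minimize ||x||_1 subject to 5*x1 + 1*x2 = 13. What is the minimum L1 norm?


Axis intercepts:
  x1 = 13/5, x2 = 0: L1 = 13/5
  x1 = 0, x2 = 13: L1 = 13
x* = (13/5, 0)
||x*||_1 = 13/5.

13/5


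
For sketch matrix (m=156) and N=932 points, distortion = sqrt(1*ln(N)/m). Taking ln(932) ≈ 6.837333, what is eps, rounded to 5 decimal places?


ln(932) ≈ 6.837333.
1*ln(N)/m ≈ 1*6.837333/156 ≈ 0.04382906.
eps = sqrt(0.04382906) ≈ 0.2093539 ≈ 0.20935.

0.20935


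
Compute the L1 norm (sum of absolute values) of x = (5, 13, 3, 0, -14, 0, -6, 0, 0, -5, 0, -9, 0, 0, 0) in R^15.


Non-zero entries: [(0, 5), (1, 13), (2, 3), (4, -14), (6, -6), (9, -5), (11, -9)]
Absolute values: [5, 13, 3, 14, 6, 5, 9]
||x||_1 = sum = 55.

55


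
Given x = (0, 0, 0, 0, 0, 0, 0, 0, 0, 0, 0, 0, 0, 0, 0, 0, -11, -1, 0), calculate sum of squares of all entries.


Non-zero entries: [(16, -11), (17, -1)]
Squares: [121, 1]
||x||_2^2 = sum = 122.

122


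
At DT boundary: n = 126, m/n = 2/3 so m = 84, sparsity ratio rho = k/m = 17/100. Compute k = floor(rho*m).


m = 2/3*126 = 84.
rho = 17/100.
rho*m = 17/100*84 = 14.28.
k = floor(14.28) = 14.

14


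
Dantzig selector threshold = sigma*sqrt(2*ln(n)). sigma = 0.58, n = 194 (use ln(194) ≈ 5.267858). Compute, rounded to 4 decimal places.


ln(194) ≈ 5.267858.
2*ln(n) ≈ 10.535716.
sqrt(2*ln(n)) ≈ sqrt(10.535716) ≈ 3.245877.
threshold ≈ 0.58*3.245877 = 1.88260866 ≈ 1.8826.

1.8826


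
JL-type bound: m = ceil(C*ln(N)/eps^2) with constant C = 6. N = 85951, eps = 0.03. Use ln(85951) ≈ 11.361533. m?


ln(85951) ≈ 11.361533.
eps^2 = 0.03^2 = 0.0009.
C*ln(N)/eps^2 ≈ 6*11.361533/0.0009 ≈ 75743.5533.
m = ceil(75743.5533) = 75744.

75744


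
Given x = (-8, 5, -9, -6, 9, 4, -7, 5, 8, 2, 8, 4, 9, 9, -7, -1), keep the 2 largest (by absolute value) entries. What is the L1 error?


Sorted |x_i| descending: [9, 9, 9, 9, 8, 8, 8, 7, 7, 6, 5, 5, 4, 4, 2, 1]
Keep top 2: [9, 9]
Tail entries: [9, 9, 8, 8, 8, 7, 7, 6, 5, 5, 4, 4, 2, 1]
L1 error = sum of tail = 83.

83


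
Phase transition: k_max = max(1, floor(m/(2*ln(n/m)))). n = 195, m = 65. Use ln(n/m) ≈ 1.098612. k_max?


n/m = 195/65 = 3.
ln(n/m) ≈ 1.098612.
2*ln(n/m) ≈ 2.197224.
m/(2*ln(n/m)) ≈ 65/2.197224 ≈ 29.5828.
floor = 29.
k_max = max(1, 29) = 29.

29


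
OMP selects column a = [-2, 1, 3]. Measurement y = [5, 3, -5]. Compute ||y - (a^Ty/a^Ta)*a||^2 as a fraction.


a^T a = 14.
a^T y = -22.
coeff = -22/14 = -11/7.
||r||^2 = 171/7.

171/7


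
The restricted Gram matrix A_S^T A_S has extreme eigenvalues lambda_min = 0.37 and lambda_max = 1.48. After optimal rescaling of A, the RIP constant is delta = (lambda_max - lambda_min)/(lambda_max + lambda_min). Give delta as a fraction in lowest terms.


lambda_max - lambda_min = 1.48 - 0.37 = 1.11.
lambda_max + lambda_min = 1.48 + 0.37 = 1.85.
delta = 1.11/1.85 = 111/185 = 3/5.

3/5


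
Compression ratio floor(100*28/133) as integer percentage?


100*m/n = 100*28/133 ≈ 21.0526.
floor = 21.

21


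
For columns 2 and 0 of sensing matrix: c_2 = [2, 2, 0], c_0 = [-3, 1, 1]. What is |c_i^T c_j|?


Inner product: 2*-3 + 2*1 + 0*1
Products: [-6, 2, 0]
Sum = -4.
|dot| = 4.

4


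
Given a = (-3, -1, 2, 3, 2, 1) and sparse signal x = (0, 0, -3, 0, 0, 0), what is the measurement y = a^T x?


Non-zero terms: ['2*-3']
Products: [-6]
y = sum = -6.

-6


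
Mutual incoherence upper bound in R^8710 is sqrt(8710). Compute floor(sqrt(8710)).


93^2 = 8649 <= 8710 < 8836 = 94^2, so 93 <= sqrt(8710) < 94.
floor(sqrt(8710)) = 93.

93


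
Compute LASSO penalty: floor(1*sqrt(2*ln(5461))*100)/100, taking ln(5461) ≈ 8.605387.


ln(5461) ≈ 8.605387.
2*ln(n) ≈ 17.210774.
sqrt(2*ln(n)) ≈ sqrt(17.210774) ≈ 4.148587.
lambda ≈ 1*4.148587 = 4.148587.
floor(lambda*100)/100 = 4.14.

4.14


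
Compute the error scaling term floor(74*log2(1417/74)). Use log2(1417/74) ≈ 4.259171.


log2(n/k) = log2(1417/74) ≈ 4.259171.
k*log2(n/k) ≈ 74*4.259171 = 315.178654.
floor(315.178654) = 315.

315


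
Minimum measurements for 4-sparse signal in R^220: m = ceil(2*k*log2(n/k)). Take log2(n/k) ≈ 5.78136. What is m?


log2(n/k) = log2(220/4) ≈ 5.78136.
2*k*log2(n/k) ≈ 2*4*5.78136 = 46.25088.
m = ceil(46.25088) = 47.

47


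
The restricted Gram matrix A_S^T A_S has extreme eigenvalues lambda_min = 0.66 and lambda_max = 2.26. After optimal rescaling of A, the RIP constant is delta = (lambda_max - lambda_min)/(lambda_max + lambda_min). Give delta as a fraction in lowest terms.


lambda_max - lambda_min = 2.26 - 0.66 = 1.60.
lambda_max + lambda_min = 2.26 + 0.66 = 2.92.
delta = 1.60/2.92 = 160/292 = 40/73.

40/73


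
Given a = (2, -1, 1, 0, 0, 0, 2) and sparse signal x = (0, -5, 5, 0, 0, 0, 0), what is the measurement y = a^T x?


Non-zero terms: ['-1*-5', '1*5']
Products: [5, 5]
y = sum = 10.

10


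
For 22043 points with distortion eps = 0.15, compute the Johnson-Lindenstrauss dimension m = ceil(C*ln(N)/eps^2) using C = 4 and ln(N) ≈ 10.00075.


ln(22043) ≈ 10.00075.
eps^2 = 0.15^2 = 0.0225.
C*ln(N)/eps^2 ≈ 4*10.00075/0.0225 ≈ 1777.9111.
m = ceil(1777.9111) = 1778.

1778


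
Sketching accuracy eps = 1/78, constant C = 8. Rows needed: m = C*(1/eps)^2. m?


1/eps = 78.
(1/eps)^2 = 6084.
m = 8*6084 = 48672.

48672


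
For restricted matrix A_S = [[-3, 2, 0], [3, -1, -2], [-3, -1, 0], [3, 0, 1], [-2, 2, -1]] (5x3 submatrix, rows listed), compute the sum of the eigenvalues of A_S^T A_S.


Sum of eigenvalues of A_S^T A_S = trace(A_S^T A_S) = sum of squared column norms of A_S.
A_S^T A_S diagonal: [40, 10, 6].
trace = 40 + 10 + 6 = 56.

56


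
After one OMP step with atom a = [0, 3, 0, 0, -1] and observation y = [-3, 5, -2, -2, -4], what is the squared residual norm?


a^T a = 10.
a^T y = 19.
coeff = 19/10 = 19/10.
||r||^2 = 219/10.

219/10


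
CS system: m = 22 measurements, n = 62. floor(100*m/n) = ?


100*m/n = 100*22/62 ≈ 35.4839.
floor = 35.

35


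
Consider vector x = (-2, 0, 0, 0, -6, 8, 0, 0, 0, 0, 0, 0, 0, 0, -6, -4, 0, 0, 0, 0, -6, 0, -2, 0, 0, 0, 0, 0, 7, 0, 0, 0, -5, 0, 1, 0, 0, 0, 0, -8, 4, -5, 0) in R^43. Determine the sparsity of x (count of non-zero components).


Non-zero positions: [0, 4, 5, 14, 15, 20, 22, 28, 32, 34, 39, 40, 41].
Sparsity = 13.

13


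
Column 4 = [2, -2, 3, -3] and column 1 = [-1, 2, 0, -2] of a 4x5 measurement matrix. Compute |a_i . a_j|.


Inner product: 2*-1 + -2*2 + 3*0 + -3*-2
Products: [-2, -4, 0, 6]
Sum = 0.
|dot| = 0.

0


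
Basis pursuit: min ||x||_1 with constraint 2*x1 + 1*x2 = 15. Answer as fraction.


Axis intercepts:
  x1 = 15/2, x2 = 0: L1 = 15/2
  x1 = 0, x2 = 15: L1 = 15
x* = (15/2, 0)
||x*||_1 = 15/2.

15/2


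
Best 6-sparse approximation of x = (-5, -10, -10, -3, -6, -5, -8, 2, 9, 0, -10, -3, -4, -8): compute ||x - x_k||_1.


Sorted |x_i| descending: [10, 10, 10, 9, 8, 8, 6, 5, 5, 4, 3, 3, 2, 0]
Keep top 6: [10, 10, 10, 9, 8, 8]
Tail entries: [6, 5, 5, 4, 3, 3, 2, 0]
L1 error = sum of tail = 28.

28


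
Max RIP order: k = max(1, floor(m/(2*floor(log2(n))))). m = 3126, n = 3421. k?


floor(log2(3421)) = 11.
2*11 = 22.
m/(2*floor(log2(n))) = 3126/22 ≈ 142.0909.
floor = 142.
k = max(1, 142) = 142.

142


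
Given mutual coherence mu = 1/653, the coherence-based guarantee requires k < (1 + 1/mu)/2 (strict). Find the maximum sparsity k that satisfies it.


1/mu = 653.
1 + 1/mu = 654.
(1 + 1/mu)/2 = 327 is an integer and the inequality is strict, so k_max = 327 - 1 = 326.

326


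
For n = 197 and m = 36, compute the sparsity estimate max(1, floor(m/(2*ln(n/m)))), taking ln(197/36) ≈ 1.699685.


n/m = 197/36.
ln(n/m) ≈ 1.699685.
2*ln(n/m) ≈ 3.39937.
m/(2*ln(n/m)) ≈ 36/3.39937 ≈ 10.5902.
floor = 10.
k_max = max(1, 10) = 10.

10


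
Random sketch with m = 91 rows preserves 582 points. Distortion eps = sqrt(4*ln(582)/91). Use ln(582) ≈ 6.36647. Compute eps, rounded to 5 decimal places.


ln(582) ≈ 6.36647.
4*ln(N)/m ≈ 4*6.36647/91 ≈ 0.27984484.
eps = sqrt(0.27984484) ≈ 0.5290036 ≈ 0.52900.

0.52900


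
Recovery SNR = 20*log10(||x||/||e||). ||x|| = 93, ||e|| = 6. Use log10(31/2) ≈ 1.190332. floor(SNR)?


||x||/||e|| = 93/6 = 31/2.
log10(31/2) ≈ 1.190332.
20*log10(||x||/||e||) ≈ 20*1.190332 = 23.80664.
floor(23.80664) = 23.

23


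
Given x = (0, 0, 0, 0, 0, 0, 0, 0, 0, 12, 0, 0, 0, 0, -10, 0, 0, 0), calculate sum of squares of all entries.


Non-zero entries: [(9, 12), (14, -10)]
Squares: [144, 100]
||x||_2^2 = sum = 244.

244


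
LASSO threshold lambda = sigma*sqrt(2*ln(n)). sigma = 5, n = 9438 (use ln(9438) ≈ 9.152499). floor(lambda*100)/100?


ln(9438) ≈ 9.152499.
2*ln(n) ≈ 18.304998.
sqrt(2*ln(n)) ≈ sqrt(18.304998) ≈ 4.278434.
lambda ≈ 5*4.278434 = 21.39217.
floor(lambda*100)/100 = 21.39.

21.39


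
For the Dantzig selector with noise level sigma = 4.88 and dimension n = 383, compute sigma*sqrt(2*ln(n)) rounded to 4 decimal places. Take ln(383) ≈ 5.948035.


ln(383) ≈ 5.948035.
2*ln(n) ≈ 11.89607.
sqrt(2*ln(n)) ≈ sqrt(11.89607) ≈ 3.449068.
threshold ≈ 4.88*3.449068 = 16.83145184 ≈ 16.8315.

16.8315


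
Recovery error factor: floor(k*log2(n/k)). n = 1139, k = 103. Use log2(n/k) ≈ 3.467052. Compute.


log2(n/k) = log2(1139/103) ≈ 3.467052.
k*log2(n/k) ≈ 103*3.467052 = 357.106356.
floor(357.106356) = 357.

357


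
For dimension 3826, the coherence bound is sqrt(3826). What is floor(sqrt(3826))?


61^2 = 3721 <= 3826 < 3844 = 62^2, so 61 <= sqrt(3826) < 62.
floor(sqrt(3826)) = 61.

61


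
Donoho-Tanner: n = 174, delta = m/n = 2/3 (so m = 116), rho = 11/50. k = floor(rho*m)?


m = 2/3*174 = 116.
rho = 11/50.
rho*m = 11/50*116 = 25.52.
k = floor(25.52) = 25.

25


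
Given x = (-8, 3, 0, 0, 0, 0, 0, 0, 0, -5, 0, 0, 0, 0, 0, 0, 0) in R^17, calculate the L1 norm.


Non-zero entries: [(0, -8), (1, 3), (9, -5)]
Absolute values: [8, 3, 5]
||x||_1 = sum = 16.

16


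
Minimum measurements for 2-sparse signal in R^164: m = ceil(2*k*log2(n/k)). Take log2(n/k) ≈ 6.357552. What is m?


log2(n/k) = log2(164/2) ≈ 6.357552.
2*k*log2(n/k) ≈ 2*2*6.357552 = 25.430208.
m = ceil(25.430208) = 26.

26


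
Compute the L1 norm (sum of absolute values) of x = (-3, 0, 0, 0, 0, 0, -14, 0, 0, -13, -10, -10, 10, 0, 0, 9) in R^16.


Non-zero entries: [(0, -3), (6, -14), (9, -13), (10, -10), (11, -10), (12, 10), (15, 9)]
Absolute values: [3, 14, 13, 10, 10, 10, 9]
||x||_1 = sum = 69.

69


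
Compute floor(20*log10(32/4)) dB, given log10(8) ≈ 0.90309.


||x||/||e|| = 32/4 = 8.
log10(8) ≈ 0.90309.
20*log10(||x||/||e||) ≈ 20*0.90309 = 18.0618.
floor(18.0618) = 18.

18


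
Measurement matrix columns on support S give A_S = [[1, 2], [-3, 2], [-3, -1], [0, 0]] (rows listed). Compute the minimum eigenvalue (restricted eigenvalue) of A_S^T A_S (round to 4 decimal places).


A_S^T A_S = [[19, -1], [-1, 9]].
trace = 28.
det = 170.
disc = trace^2 - 4*det = 784 - 4*170 = 104.
sqrt(104) ≈ 10.198039.
lam_min = (28 - sqrt(104))/2 ≈ (28 - 10.198039)/2 = 8.9009805 ≈ 8.9010.

8.9010


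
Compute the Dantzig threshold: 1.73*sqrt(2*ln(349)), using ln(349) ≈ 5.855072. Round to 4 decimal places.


ln(349) ≈ 5.855072.
2*ln(n) ≈ 11.710144.
sqrt(2*ln(n)) ≈ sqrt(11.710144) ≈ 3.422009.
threshold ≈ 1.73*3.422009 = 5.92007557 ≈ 5.9201.

5.9201


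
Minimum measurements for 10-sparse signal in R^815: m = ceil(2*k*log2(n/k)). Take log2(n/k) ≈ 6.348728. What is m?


log2(n/k) = log2(815/10) ≈ 6.348728.
2*k*log2(n/k) ≈ 2*10*6.348728 = 126.97456.
m = ceil(126.97456) = 127.

127


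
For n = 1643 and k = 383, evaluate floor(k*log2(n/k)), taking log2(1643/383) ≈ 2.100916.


log2(n/k) = log2(1643/383) ≈ 2.100916.
k*log2(n/k) ≈ 383*2.100916 = 804.650828.
floor(804.650828) = 804.

804


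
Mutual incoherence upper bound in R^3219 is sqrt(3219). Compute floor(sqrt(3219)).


56^2 = 3136 <= 3219 < 3249 = 57^2, so 56 <= sqrt(3219) < 57.
floor(sqrt(3219)) = 56.

56


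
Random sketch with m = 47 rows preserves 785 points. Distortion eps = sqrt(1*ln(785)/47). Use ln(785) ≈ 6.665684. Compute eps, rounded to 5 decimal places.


ln(785) ≈ 6.665684.
1*ln(N)/m ≈ 1*6.665684/47 ≈ 0.14182306.
eps = sqrt(0.14182306) ≈ 0.376594 ≈ 0.37659.

0.37659


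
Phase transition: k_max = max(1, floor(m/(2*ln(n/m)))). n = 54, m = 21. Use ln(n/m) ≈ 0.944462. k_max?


n/m = 54/21 = 18/7.
ln(n/m) ≈ 0.944462.
2*ln(n/m) ≈ 1.888924.
m/(2*ln(n/m)) ≈ 21/1.888924 ≈ 11.1174.
floor = 11.
k_max = max(1, 11) = 11.

11


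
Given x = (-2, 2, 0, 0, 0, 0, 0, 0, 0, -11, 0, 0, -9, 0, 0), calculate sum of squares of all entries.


Non-zero entries: [(0, -2), (1, 2), (9, -11), (12, -9)]
Squares: [4, 4, 121, 81]
||x||_2^2 = sum = 210.

210


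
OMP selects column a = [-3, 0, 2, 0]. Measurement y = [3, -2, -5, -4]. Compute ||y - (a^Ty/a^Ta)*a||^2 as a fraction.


a^T a = 13.
a^T y = -19.
coeff = -19/13 = -19/13.
||r||^2 = 341/13.

341/13


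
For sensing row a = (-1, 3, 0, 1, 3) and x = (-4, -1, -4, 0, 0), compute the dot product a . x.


Non-zero terms: ['-1*-4', '3*-1', '0*-4']
Products: [4, -3, 0]
y = sum = 1.

1


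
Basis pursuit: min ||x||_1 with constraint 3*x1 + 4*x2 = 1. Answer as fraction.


Axis intercepts:
  x1 = 1/3, x2 = 0: L1 = 1/3
  x1 = 0, x2 = 1/4: L1 = 1/4
x* = (0, 1/4)
||x*||_1 = 1/4.

1/4


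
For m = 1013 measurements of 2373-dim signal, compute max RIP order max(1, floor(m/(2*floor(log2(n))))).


floor(log2(2373)) = 11.
2*11 = 22.
m/(2*floor(log2(n))) = 1013/22 ≈ 46.0455.
floor = 46.
k = max(1, 46) = 46.

46


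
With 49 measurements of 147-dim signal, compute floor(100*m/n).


100*m/n = 100*49/147 ≈ 33.3333.
floor = 33.

33


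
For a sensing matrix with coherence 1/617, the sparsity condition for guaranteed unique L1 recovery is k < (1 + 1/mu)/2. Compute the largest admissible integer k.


1/mu = 617.
1 + 1/mu = 618.
(1 + 1/mu)/2 = 309 is an integer and the inequality is strict, so k_max = 309 - 1 = 308.

308


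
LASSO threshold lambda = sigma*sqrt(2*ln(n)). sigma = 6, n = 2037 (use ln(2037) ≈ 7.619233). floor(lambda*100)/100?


ln(2037) ≈ 7.619233.
2*ln(n) ≈ 15.238466.
sqrt(2*ln(n)) ≈ sqrt(15.238466) ≈ 3.903648.
lambda ≈ 6*3.903648 = 23.421888.
floor(lambda*100)/100 = 23.42.

23.42


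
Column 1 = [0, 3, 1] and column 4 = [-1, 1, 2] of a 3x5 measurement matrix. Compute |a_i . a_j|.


Inner product: 0*-1 + 3*1 + 1*2
Products: [0, 3, 2]
Sum = 5.
|dot| = 5.

5


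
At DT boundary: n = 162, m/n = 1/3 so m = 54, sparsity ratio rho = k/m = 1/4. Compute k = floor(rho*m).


m = 1/3*162 = 54.
rho = 1/4.
rho*m = 1/4*54 = 13.5.
k = floor(13.5) = 13.

13


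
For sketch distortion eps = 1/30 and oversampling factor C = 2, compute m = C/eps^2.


1/eps = 30.
(1/eps)^2 = 900.
m = 2*900 = 1800.

1800


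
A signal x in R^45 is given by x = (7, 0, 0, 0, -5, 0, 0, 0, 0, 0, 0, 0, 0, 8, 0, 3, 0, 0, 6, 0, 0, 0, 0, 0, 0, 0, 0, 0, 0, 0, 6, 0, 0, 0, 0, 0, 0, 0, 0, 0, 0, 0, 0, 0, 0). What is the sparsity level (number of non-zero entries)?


Non-zero positions: [0, 4, 13, 15, 18, 30].
Sparsity = 6.

6


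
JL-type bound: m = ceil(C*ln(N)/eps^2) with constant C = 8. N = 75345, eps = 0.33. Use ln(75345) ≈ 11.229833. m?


ln(75345) ≈ 11.229833.
eps^2 = 0.33^2 = 0.1089.
C*ln(N)/eps^2 ≈ 8*11.229833/0.1089 ≈ 824.9648.
m = ceil(824.9648) = 825.

825


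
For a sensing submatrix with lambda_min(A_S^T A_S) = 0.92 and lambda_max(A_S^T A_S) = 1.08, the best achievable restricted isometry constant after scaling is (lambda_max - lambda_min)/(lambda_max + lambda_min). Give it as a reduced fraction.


lambda_max - lambda_min = 1.08 - 0.92 = 0.16.
lambda_max + lambda_min = 1.08 + 0.92 = 2.00.
delta = 0.16/2.00 = 16/200 = 2/25.

2/25


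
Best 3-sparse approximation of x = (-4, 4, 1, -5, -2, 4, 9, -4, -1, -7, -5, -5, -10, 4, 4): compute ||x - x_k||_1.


Sorted |x_i| descending: [10, 9, 7, 5, 5, 5, 4, 4, 4, 4, 4, 4, 2, 1, 1]
Keep top 3: [10, 9, 7]
Tail entries: [5, 5, 5, 4, 4, 4, 4, 4, 4, 2, 1, 1]
L1 error = sum of tail = 43.

43


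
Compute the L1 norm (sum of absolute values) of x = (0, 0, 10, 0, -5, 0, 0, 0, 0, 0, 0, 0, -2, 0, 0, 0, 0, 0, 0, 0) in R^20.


Non-zero entries: [(2, 10), (4, -5), (12, -2)]
Absolute values: [10, 5, 2]
||x||_1 = sum = 17.

17


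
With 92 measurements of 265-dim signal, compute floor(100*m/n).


100*m/n = 100*92/265 ≈ 34.717.
floor = 34.

34


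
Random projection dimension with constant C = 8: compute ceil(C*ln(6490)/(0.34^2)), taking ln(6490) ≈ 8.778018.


ln(6490) ≈ 8.778018.
eps^2 = 0.34^2 = 0.1156.
C*ln(N)/eps^2 ≈ 8*8.778018/0.1156 ≈ 607.4753.
m = ceil(607.4753) = 608.

608


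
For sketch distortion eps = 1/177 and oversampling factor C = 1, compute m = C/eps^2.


1/eps = 177.
(1/eps)^2 = 31329.
m = 1*31329 = 31329.

31329


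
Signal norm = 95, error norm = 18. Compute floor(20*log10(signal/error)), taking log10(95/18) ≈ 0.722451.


||x||/||e|| = 95/18.
log10(95/18) ≈ 0.722451.
20*log10(||x||/||e||) ≈ 20*0.722451 = 14.44902.
floor(14.44902) = 14.

14


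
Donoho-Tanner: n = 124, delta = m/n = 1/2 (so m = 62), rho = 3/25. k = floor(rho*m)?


m = 1/2*124 = 62.
rho = 3/25.
rho*m = 3/25*62 = 7.44.
k = floor(7.44) = 7.

7


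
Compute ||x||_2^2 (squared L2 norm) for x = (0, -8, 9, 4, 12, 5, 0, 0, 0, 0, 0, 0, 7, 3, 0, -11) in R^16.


Non-zero entries: [(1, -8), (2, 9), (3, 4), (4, 12), (5, 5), (12, 7), (13, 3), (15, -11)]
Squares: [64, 81, 16, 144, 25, 49, 9, 121]
||x||_2^2 = sum = 509.

509


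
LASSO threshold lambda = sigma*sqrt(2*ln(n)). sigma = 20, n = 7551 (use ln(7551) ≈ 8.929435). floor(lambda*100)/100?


ln(7551) ≈ 8.929435.
2*ln(n) ≈ 17.85887.
sqrt(2*ln(n)) ≈ sqrt(17.85887) ≈ 4.225976.
lambda ≈ 20*4.225976 = 84.51952.
floor(lambda*100)/100 = 84.51.

84.51


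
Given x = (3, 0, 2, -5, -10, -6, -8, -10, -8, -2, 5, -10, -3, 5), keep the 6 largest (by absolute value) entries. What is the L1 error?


Sorted |x_i| descending: [10, 10, 10, 8, 8, 6, 5, 5, 5, 3, 3, 2, 2, 0]
Keep top 6: [10, 10, 10, 8, 8, 6]
Tail entries: [5, 5, 5, 3, 3, 2, 2, 0]
L1 error = sum of tail = 25.

25


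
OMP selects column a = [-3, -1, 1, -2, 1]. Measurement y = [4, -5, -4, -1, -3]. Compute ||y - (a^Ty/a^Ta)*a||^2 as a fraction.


a^T a = 16.
a^T y = -12.
coeff = -12/16 = -3/4.
||r||^2 = 58.

58


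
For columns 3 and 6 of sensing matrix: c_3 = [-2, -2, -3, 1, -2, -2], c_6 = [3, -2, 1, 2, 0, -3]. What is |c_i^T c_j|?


Inner product: -2*3 + -2*-2 + -3*1 + 1*2 + -2*0 + -2*-3
Products: [-6, 4, -3, 2, 0, 6]
Sum = 3.
|dot| = 3.

3


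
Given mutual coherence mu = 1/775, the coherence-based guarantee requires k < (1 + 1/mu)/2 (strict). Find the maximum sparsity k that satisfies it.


1/mu = 775.
1 + 1/mu = 776.
(1 + 1/mu)/2 = 388 is an integer and the inequality is strict, so k_max = 388 - 1 = 387.

387


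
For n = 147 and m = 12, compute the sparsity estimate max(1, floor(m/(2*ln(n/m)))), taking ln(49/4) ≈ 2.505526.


n/m = 147/12 = 49/4.
ln(n/m) ≈ 2.505526.
2*ln(n/m) ≈ 5.011052.
m/(2*ln(n/m)) ≈ 12/5.011052 ≈ 2.3947.
floor = 2.
k_max = max(1, 2) = 2.

2


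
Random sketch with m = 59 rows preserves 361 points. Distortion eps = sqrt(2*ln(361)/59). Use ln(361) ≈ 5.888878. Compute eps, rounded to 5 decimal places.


ln(361) ≈ 5.888878.
2*ln(N)/m ≈ 2*5.888878/59 ≈ 0.19962298.
eps = sqrt(0.19962298) ≈ 0.4467919 ≈ 0.44679.

0.44679


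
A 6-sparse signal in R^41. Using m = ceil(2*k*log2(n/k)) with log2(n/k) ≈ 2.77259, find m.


log2(n/k) = log2(41/6) ≈ 2.77259.
2*k*log2(n/k) ≈ 2*6*2.77259 = 33.27108.
m = ceil(33.27108) = 34.

34
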